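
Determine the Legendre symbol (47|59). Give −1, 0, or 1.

-1

Reciprocity: 47 ≡ 3 and 59 ≡ 3 (mod 4), so (47/59) = −(59/47).
Reduce top mod 47: now compute (12/47).
Pull out 2^2: since 47 ≡ 7 (mod 8), (2/47) = +1, so (2/47)^2 = +1.
Reciprocity: 3 ≡ 3 and 47 ≡ 3 (mod 4), so (3/47) = −(47/3).
Reduce top mod 3: now compute (2/3).
Pull out 2: since 3 ≡ 3 (mod 8), (2/3) = -1.
Reached (1/3) = 1. Collecting the sign flips along the way, the symbol is -1.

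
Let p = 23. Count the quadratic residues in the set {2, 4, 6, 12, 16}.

5

(2/23) = +1 → QR.
(4/23) = +1 → QR.
(6/23) = +1 → QR.
(12/23) = +1 → QR.
(16/23) = +1 → QR.
Total quadratic residues among the 5: 5.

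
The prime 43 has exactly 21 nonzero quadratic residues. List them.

1 4 6 9 10 11 13 14 15 16 17 21 23 24 25 31 35 36 38 40 41

Square k = 1,…,21 (k and 43−k give the same square):
1²=1, 2²=4, 3²=9, 4²=16, 5²=25, 6²=36, 7²≡6, 8²≡21, 9²≡38, 10²≡14, 11²≡35, 12²≡15, 13²≡40, 14²≡24, 15²≡10, 16²≡41, 17²≡31, 18²≡23, 19²≡17, 20²≡13, 21²≡11 (mod 43).
So the quadratic residues mod 43 are {1, 4, 6, 9, 10, 11, 13, 14, 15, 16, 17, 21, 23, 24, 25, 31, 35, 36, 38, 40, 41}.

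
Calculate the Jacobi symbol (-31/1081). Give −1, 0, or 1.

-1

First reduce: -31 ≡ 1050 (mod 1081).
Pull out 2: since 1081 ≡ 1 (mod 8), (2/1081) = +1.
Reciprocity: 525 ≡ 1 and 1081 ≡ 1 (mod 4), so (525/1081) = +(1081/525).
Reduce top mod 525: now compute (31/525).
Reciprocity: 31 ≡ 3 and 525 ≡ 1 (mod 4), so (31/525) = +(525/31).
Reduce top mod 31: now compute (29/31).
Reciprocity: 29 ≡ 1 and 31 ≡ 3 (mod 4), so (29/31) = +(31/29).
Reduce top mod 29: now compute (2/29).
Pull out 2: since 29 ≡ 5 (mod 8), (2/29) = -1.
Reached (1/29) = 1. Collecting the sign flips along the way, the symbol is -1.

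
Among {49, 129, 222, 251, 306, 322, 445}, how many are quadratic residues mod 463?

5

(49/463) = +1 → QR.
(129/463) = -1 → non-residue.
(222/463) = +1 → QR.
(251/463) = +1 → QR.
(306/463) = +1 → QR.
(322/463) = +1 → QR.
(445/463) = -1 → non-residue.
Total quadratic residues among the 7: 5.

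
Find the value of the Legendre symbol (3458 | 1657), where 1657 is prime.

First reduce: 3458 ≡ 144 (mod 1657).
Pull out 2^4: since 1657 ≡ 1 (mod 8), (2/1657) = +1, so (2/1657)^4 = +1.
Reciprocity: 9 ≡ 1 and 1657 ≡ 1 (mod 4), so (9/1657) = +(1657/9).
Reduce top mod 9: now compute (1/9).
Reached (1/9) = 1. Collecting the sign flips along the way, the symbol is +1.

1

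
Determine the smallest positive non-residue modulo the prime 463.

3

(2/463) = +1, so 2 is a residue.
(3/463) = −1, so 3 is the smallest positive non-residue mod 463.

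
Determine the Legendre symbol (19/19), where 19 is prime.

First reduce: 19 ≡ 0 (mod 19).
Top reduces to 0: gcd > 1, so the symbol is 0.

0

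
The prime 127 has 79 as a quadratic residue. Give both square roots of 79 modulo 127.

Since 127 ≡ 3 (mod 4), a square root of 79 is 79^((127+1)/4) = 79^32 mod 127.
Repeated squaring: 79^2≡18, 79^4≡70, 79^8≡74, 79^16≡15, 79^32≡98 (mod 127).
79^32 = 79^(32) ≡ 98 (mod 127).
Check: 98² = 9604 ≡ 79 (mod 127). The two roots are 29 and 98.

29, 98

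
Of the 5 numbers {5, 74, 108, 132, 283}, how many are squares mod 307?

0

(5/307) = -1 → non-residue.
(74/307) = -1 → non-residue.
(108/307) = -1 → non-residue.
(132/307) = -1 → non-residue.
(283/307) = -1 → non-residue.
Total quadratic residues among the 5: 0.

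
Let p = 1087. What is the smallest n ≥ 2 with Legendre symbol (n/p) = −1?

3

(2/1087) = +1, so 2 is a residue.
(3/1087) = −1, so 3 is the smallest positive non-residue mod 1087.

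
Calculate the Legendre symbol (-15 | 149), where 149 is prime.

-1

First reduce: -15 ≡ 134 (mod 149).
Pull out 2: since 149 ≡ 5 (mod 8), (2/149) = -1.
Reciprocity: 67 ≡ 3 and 149 ≡ 1 (mod 4), so (67/149) = +(149/67).
Reduce top mod 67: now compute (15/67).
Reciprocity: 15 ≡ 3 and 67 ≡ 3 (mod 4), so (15/67) = −(67/15).
Reduce top mod 15: now compute (7/15).
Reciprocity: 7 ≡ 3 and 15 ≡ 3 (mod 4), so (7/15) = −(15/7).
Reduce top mod 7: now compute (1/7).
Reached (1/7) = 1. Collecting the sign flips along the way, the symbol is -1.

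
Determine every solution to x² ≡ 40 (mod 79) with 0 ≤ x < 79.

35, 44

Since 79 ≡ 3 (mod 4), a square root of 40 is 40^((79+1)/4) = 40^20 mod 79.
Repeated squaring: 40^2≡20, 40^4≡5, 40^8≡25, 40^16≡72 (mod 79).
40^20 = 40^(16+4) ≡ 44 (mod 79).
Check: 44² = 1936 ≡ 40 (mod 79). The two roots are 35 and 44.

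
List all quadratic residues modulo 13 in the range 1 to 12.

1,3,4,9,10,12

Square k = 1,…,6 (k and 13−k give the same square):
1²=1, 2²=4, 3²=9, 4²≡3, 5²≡12, 6²≡10 (mod 13).
So the quadratic residues mod 13 are {1, 3, 4, 9, 10, 12}.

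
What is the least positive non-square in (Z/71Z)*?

(2/71) = +1, so 2 is a residue.
(3/71) = +1, so 3 is a residue.
(4/71) = +1, so 4 is a residue.
(5/71) = +1, so 5 is a residue.
(6/71) = +1, so 6 is a residue.
(7/71) = −1, so 7 is the smallest positive non-residue mod 71.

7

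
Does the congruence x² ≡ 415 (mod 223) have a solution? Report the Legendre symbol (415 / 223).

-1

First reduce: 415 ≡ 192 (mod 223).
Pull out 2^6: since 223 ≡ 7 (mod 8), (2/223) = +1, so (2/223)^6 = +1.
Reciprocity: 3 ≡ 3 and 223 ≡ 3 (mod 4), so (3/223) = −(223/3).
Reduce top mod 3: now compute (1/3).
Reached (1/3) = 1. Collecting the sign flips along the way, the symbol is -1.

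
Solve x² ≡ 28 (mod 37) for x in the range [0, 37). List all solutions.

18, 19

37 ≡ 1 (mod 4), so we find a root by search.
Trying successive values, 18² = 324 ≡ 28 (mod 37). The other root is 37 − 18 = 19.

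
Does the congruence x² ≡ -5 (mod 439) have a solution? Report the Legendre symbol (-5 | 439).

-1

Euler's criterion: (-5/439) ≡ 434^219 (mod 439).
434^2 ≡ 25 (mod 439)
434^4 ≡ 186 (mod 439)
434^8 ≡ 354 (mod 439)
434^16 ≡ 201 (mod 439)
434^32 ≡ 13 (mod 439)
434^64 ≡ 169 (mod 439)
434^128 ≡ 26 (mod 439)
434^219 = 434^(128+64+16+8+2+1) ≡ 438 (mod 439).
Result is 438 ≡ −1, so (-5/439) = −1.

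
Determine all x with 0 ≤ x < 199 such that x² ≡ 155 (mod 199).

73, 126

Since 199 ≡ 3 (mod 4), a square root of 155 is 155^((199+1)/4) = 155^50 mod 199.
Repeated squaring: 155^2≡145, 155^4≡130, 155^8≡184, 155^16≡26, 155^32≡79 (mod 199).
155^50 = 155^(32+16+2) ≡ 126 (mod 199).
Check: 126² = 15876 ≡ 155 (mod 199). The two roots are 73 and 126.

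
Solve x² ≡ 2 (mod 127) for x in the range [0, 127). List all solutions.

16, 111

Since 127 ≡ 3 (mod 4), a square root of 2 is 2^((127+1)/4) = 2^32 mod 127.
Repeated squaring: 2^2≡4, 2^4≡16, 2^8≡2, 2^16≡4, 2^32≡16 (mod 127).
2^32 = 2^(32) ≡ 16 (mod 127).
Check: 16² = 256 ≡ 2 (mod 127). The two roots are 16 and 111.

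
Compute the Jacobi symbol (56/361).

1

Pull out 2^3: since 361 ≡ 1 (mod 8), (2/361) = +1, so (2/361)^3 = +1.
Reciprocity: 7 ≡ 3 and 361 ≡ 1 (mod 4), so (7/361) = +(361/7).
Reduce top mod 7: now compute (4/7).
Pull out 2^2: since 7 ≡ 7 (mod 8), (2/7) = +1, so (2/7)^2 = +1.
Reached (1/7) = 1. Collecting the sign flips along the way, the symbol is +1.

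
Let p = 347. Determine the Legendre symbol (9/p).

1

Reciprocity: 9 ≡ 1 and 347 ≡ 3 (mod 4), so (9/347) = +(347/9).
Reduce top mod 9: now compute (5/9).
Reciprocity: 5 ≡ 1 and 9 ≡ 1 (mod 4), so (5/9) = +(9/5).
Reduce top mod 5: now compute (4/5).
Pull out 2^2: since 5 ≡ 5 (mod 8), (2/5) = -1, so (2/5)^2 = +1.
Reached (1/5) = 1. Collecting the sign flips along the way, the symbol is +1.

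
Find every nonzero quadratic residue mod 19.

Square k = 1,…,9 (k and 19−k give the same square):
1²=1, 2²=4, 3²=9, 4²=16, 5²≡6, 6²≡17, 7²≡11, 8²≡7, 9²≡5 (mod 19).
So the quadratic residues mod 19 are {1, 4, 5, 6, 7, 9, 11, 16, 17}.

1,4,5,6,7,9,11,16,17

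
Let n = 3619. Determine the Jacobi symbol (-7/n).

First reduce: -7 ≡ 3612 (mod 3619).
Pull out 2^2: since 3619 ≡ 3 (mod 8), (2/3619) = -1, so (2/3619)^2 = +1.
Reciprocity: 903 ≡ 3 and 3619 ≡ 3 (mod 4), so (903/3619) = −(3619/903).
Reduce top mod 903: now compute (7/903).
Reciprocity: 7 ≡ 3 and 903 ≡ 3 (mod 4), so (7/903) = −(903/7).
Reduce top mod 7: now compute (0/7).
Top reduces to 0: gcd > 1, so the symbol is 0.

0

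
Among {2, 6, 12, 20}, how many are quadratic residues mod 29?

(2/29) = -1 → non-residue.
(6/29) = +1 → QR.
(12/29) = -1 → non-residue.
(20/29) = +1 → QR.
Total quadratic residues among the 4: 2.

2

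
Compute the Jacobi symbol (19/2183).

Reciprocity: 19 ≡ 3 and 2183 ≡ 3 (mod 4), so (19/2183) = −(2183/19).
Reduce top mod 19: now compute (17/19).
Reciprocity: 17 ≡ 1 and 19 ≡ 3 (mod 4), so (17/19) = +(19/17).
Reduce top mod 17: now compute (2/17).
Pull out 2: since 17 ≡ 1 (mod 8), (2/17) = +1.
Reached (1/17) = 1. Collecting the sign flips along the way, the symbol is -1.

-1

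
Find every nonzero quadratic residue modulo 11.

Square k = 1,…,5 (k and 11−k give the same square):
1²=1, 2²=4, 3²=9, 4²≡5, 5²≡3 (mod 11).
So the quadratic residues mod 11 are {1, 3, 4, 5, 9}.

1,3,4,5,9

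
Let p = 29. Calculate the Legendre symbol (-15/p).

Euler's criterion: (-15/29) ≡ 14^14 (mod 29).
14^2 ≡ 22 (mod 29)
14^4 ≡ 20 (mod 29)
14^8 ≡ 23 (mod 29)
14^14 = 14^(8+4+2) ≡ 28 (mod 29).
Result is 28 ≡ −1, so (-15/29) = −1.

-1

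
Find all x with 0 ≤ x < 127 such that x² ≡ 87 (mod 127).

50, 77

Since 127 ≡ 3 (mod 4), a square root of 87 is 87^((127+1)/4) = 87^32 mod 127.
Repeated squaring: 87^2≡76, 87^4≡61, 87^8≡38, 87^16≡47, 87^32≡50 (mod 127).
87^32 = 87^(32) ≡ 50 (mod 127).
Check: 50² = 2500 ≡ 87 (mod 127). The two roots are 50 and 77.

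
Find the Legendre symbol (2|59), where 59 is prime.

Pull out 2: since 59 ≡ 3 (mod 8), (2/59) = -1.
Reached (1/59) = 1. Collecting the sign flips along the way, the symbol is -1.

-1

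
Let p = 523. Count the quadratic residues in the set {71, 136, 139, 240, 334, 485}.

4

(71/523) = +1 → QR.
(136/523) = -1 → non-residue.
(139/523) = -1 → non-residue.
(240/523) = +1 → QR.
(334/523) = +1 → QR.
(485/523) = +1 → QR.
Total quadratic residues among the 6: 4.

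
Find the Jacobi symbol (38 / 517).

Pull out 2: since 517 ≡ 5 (mod 8), (2/517) = -1.
Reciprocity: 19 ≡ 3 and 517 ≡ 1 (mod 4), so (19/517) = +(517/19).
Reduce top mod 19: now compute (4/19).
Pull out 2^2: since 19 ≡ 3 (mod 8), (2/19) = -1, so (2/19)^2 = +1.
Reached (1/19) = 1. Collecting the sign flips along the way, the symbol is -1.

-1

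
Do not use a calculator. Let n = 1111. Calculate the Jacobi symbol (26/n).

Pull out 2: since 1111 ≡ 7 (mod 8), (2/1111) = +1.
Reciprocity: 13 ≡ 1 and 1111 ≡ 3 (mod 4), so (13/1111) = +(1111/13).
Reduce top mod 13: now compute (6/13).
Pull out 2: since 13 ≡ 5 (mod 8), (2/13) = -1.
Reciprocity: 3 ≡ 3 and 13 ≡ 1 (mod 4), so (3/13) = +(13/3).
Reduce top mod 3: now compute (1/3).
Reached (1/3) = 1. Collecting the sign flips along the way, the symbol is -1.

-1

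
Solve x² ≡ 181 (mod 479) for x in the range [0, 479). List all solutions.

77, 402

Since 479 ≡ 3 (mod 4), a square root of 181 is 181^((479+1)/4) = 181^120 mod 479.
Repeated squaring: 181^2≡189, 181^4≡275, 181^8≡422, 181^16≡375, 181^32≡278, 181^64≡165 (mod 479).
181^120 = 181^(64+32+16+8) ≡ 77 (mod 479).
Check: 77² = 5929 ≡ 181 (mod 479). The two roots are 77 and 402.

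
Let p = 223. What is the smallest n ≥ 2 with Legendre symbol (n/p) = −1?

3

(2/223) = +1, so 2 is a residue.
(3/223) = −1, so 3 is the smallest positive non-residue mod 223.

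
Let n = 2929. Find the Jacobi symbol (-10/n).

1

First reduce: -10 ≡ 2919 (mod 2929).
Reciprocity: 2919 ≡ 3 and 2929 ≡ 1 (mod 4), so (2919/2929) = +(2929/2919).
Reduce top mod 2919: now compute (10/2919).
Pull out 2: since 2919 ≡ 7 (mod 8), (2/2919) = +1.
Reciprocity: 5 ≡ 1 and 2919 ≡ 3 (mod 4), so (5/2919) = +(2919/5).
Reduce top mod 5: now compute (4/5).
Pull out 2^2: since 5 ≡ 5 (mod 8), (2/5) = -1, so (2/5)^2 = +1.
Reached (1/5) = 1. Collecting the sign flips along the way, the symbol is +1.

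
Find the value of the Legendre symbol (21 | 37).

1

Euler's criterion: (21/37) ≡ 21^18 (mod 37).
21^2 ≡ 34 (mod 37)
21^4 ≡ 9 (mod 37)
21^8 ≡ 7 (mod 37)
21^16 ≡ 12 (mod 37)
21^18 = 21^(16+2) ≡ 1 (mod 37).
Result is 1, so (21/37) = 1.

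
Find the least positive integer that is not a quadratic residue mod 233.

(2/233) = +1, so 2 is a residue.
(3/233) = −1, so 3 is the smallest positive non-residue mod 233.

3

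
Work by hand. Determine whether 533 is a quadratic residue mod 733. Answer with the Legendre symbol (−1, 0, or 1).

-1

Reciprocity: 533 ≡ 1 and 733 ≡ 1 (mod 4), so (533/733) = +(733/533).
Reduce top mod 533: now compute (200/533).
Pull out 2^3: since 533 ≡ 5 (mod 8), (2/533) = -1, so (2/533)^3 = -1.
Reciprocity: 25 ≡ 1 and 533 ≡ 1 (mod 4), so (25/533) = +(533/25).
Reduce top mod 25: now compute (8/25).
Pull out 2^3: since 25 ≡ 1 (mod 8), (2/25) = +1, so (2/25)^3 = +1.
Reached (1/25) = 1. Collecting the sign flips along the way, the symbol is -1.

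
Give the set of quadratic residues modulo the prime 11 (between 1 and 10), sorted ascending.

1,3,4,5,9

Square k = 1,…,5 (k and 11−k give the same square):
1²=1, 2²=4, 3²=9, 4²≡5, 5²≡3 (mod 11).
So the quadratic residues mod 11 are {1, 3, 4, 5, 9}.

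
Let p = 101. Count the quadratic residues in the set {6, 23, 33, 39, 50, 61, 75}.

3

(6/101) = +1 → QR.
(23/101) = +1 → QR.
(33/101) = +1 → QR.
(39/101) = -1 → non-residue.
(50/101) = -1 → non-residue.
(61/101) = -1 → non-residue.
(75/101) = -1 → non-residue.
Total quadratic residues among the 7: 3.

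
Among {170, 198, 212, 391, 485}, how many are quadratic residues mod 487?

3

(170/487) = +1 → QR.
(198/487) = -1 → non-residue.
(212/487) = +1 → QR.
(391/487) = +1 → QR.
(485/487) = -1 → non-residue.
Total quadratic residues among the 5: 3.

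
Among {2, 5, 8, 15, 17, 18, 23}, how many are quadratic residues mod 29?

2

(2/29) = -1 → non-residue.
(5/29) = +1 → QR.
(8/29) = -1 → non-residue.
(15/29) = -1 → non-residue.
(17/29) = -1 → non-residue.
(18/29) = -1 → non-residue.
(23/29) = +1 → QR.
Total quadratic residues among the 7: 2.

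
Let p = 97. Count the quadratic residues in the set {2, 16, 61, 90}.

3

(2/97) = +1 → QR.
(16/97) = +1 → QR.
(61/97) = +1 → QR.
(90/97) = -1 → non-residue.
Total quadratic residues among the 4: 3.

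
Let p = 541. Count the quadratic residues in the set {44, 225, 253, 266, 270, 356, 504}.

1

(44/541) = -1 → non-residue.
(225/541) = +1 → QR.
(253/541) = -1 → non-residue.
(266/541) = -1 → non-residue.
(270/541) = -1 → non-residue.
(356/541) = -1 → non-residue.
(504/541) = -1 → non-residue.
Total quadratic residues among the 7: 1.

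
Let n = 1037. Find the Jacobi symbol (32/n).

-1

Pull out 2^5: since 1037 ≡ 5 (mod 8), (2/1037) = -1, so (2/1037)^5 = -1.
Reached (1/1037) = 1. Collecting the sign flips along the way, the symbol is -1.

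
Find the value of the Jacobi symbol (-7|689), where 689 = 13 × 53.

-1

First reduce: -7 ≡ 682 (mod 689).
Pull out 2: since 689 ≡ 1 (mod 8), (2/689) = +1.
Reciprocity: 341 ≡ 1 and 689 ≡ 1 (mod 4), so (341/689) = +(689/341).
Reduce top mod 341: now compute (7/341).
Reciprocity: 7 ≡ 3 and 341 ≡ 1 (mod 4), so (7/341) = +(341/7).
Reduce top mod 7: now compute (5/7).
Reciprocity: 5 ≡ 1 and 7 ≡ 3 (mod 4), so (5/7) = +(7/5).
Reduce top mod 5: now compute (2/5).
Pull out 2: since 5 ≡ 5 (mod 8), (2/5) = -1.
Reached (1/5) = 1. Collecting the sign flips along the way, the symbol is -1.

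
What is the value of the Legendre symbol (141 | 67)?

First reduce: 141 ≡ 7 (mod 67).
Reciprocity: 7 ≡ 3 and 67 ≡ 3 (mod 4), so (7/67) = −(67/7).
Reduce top mod 7: now compute (4/7).
Pull out 2^2: since 7 ≡ 7 (mod 8), (2/7) = +1, so (2/7)^2 = +1.
Reached (1/7) = 1. Collecting the sign flips along the way, the symbol is -1.

-1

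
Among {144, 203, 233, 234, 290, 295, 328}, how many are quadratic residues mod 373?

3

(144/373) = +1 → QR.
(203/373) = +1 → QR.
(233/373) = -1 → non-residue.
(234/373) = -1 → non-residue.
(290/373) = +1 → QR.
(295/373) = -1 → non-residue.
(328/373) = -1 → non-residue.
Total quadratic residues among the 7: 3.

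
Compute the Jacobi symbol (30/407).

Pull out 2: since 407 ≡ 7 (mod 8), (2/407) = +1.
Reciprocity: 15 ≡ 3 and 407 ≡ 3 (mod 4), so (15/407) = −(407/15).
Reduce top mod 15: now compute (2/15).
Pull out 2: since 15 ≡ 7 (mod 8), (2/15) = +1.
Reached (1/15) = 1. Collecting the sign flips along the way, the symbol is -1.

-1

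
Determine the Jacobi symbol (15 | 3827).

Reciprocity: 15 ≡ 3 and 3827 ≡ 3 (mod 4), so (15/3827) = −(3827/15).
Reduce top mod 15: now compute (2/15).
Pull out 2: since 15 ≡ 7 (mod 8), (2/15) = +1.
Reached (1/15) = 1. Collecting the sign flips along the way, the symbol is -1.

-1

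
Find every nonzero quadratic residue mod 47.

Square k = 1,…,23 (k and 47−k give the same square):
1²=1, 2²=4, 3²=9, 4²=16, 5²=25, 6²=36, 7²≡2, 8²≡17, 9²≡34, 10²≡6, 11²≡27, 12²≡3, 13²≡28, 14²≡8, 15²≡37, 16²≡21, 17²≡7, 18²≡42, 19²≡32, 20²≡24, 21²≡18, 22²≡14, 23²≡12 (mod 47).
So the quadratic residues mod 47 are {1, 2, 3, 4, 6, 7, 8, 9, 12, 14, 16, 17, 18, 21, 24, 25, 27, 28, 32, 34, 36, 37, 42}.

1 2 3 4 6 7 8 9 12 14 16 17 18 21 24 25 27 28 32 34 36 37 42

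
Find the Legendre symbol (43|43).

0

First reduce: 43 ≡ 0 (mod 43).
Top reduces to 0: gcd > 1, so the symbol is 0.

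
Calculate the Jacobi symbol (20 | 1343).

-1

Pull out 2^2: since 1343 ≡ 7 (mod 8), (2/1343) = +1, so (2/1343)^2 = +1.
Reciprocity: 5 ≡ 1 and 1343 ≡ 3 (mod 4), so (5/1343) = +(1343/5).
Reduce top mod 5: now compute (3/5).
Reciprocity: 3 ≡ 3 and 5 ≡ 1 (mod 4), so (3/5) = +(5/3).
Reduce top mod 3: now compute (2/3).
Pull out 2: since 3 ≡ 3 (mod 8), (2/3) = -1.
Reached (1/3) = 1. Collecting the sign flips along the way, the symbol is -1.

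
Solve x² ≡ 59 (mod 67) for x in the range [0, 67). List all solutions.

27, 40

Since 67 ≡ 3 (mod 4), a square root of 59 is 59^((67+1)/4) = 59^17 mod 67.
Repeated squaring: 59^2≡64, 59^4≡9, 59^8≡14, 59^16≡62 (mod 67).
59^17 = 59^(16+1) ≡ 40 (mod 67).
Check: 40² = 1600 ≡ 59 (mod 67). The two roots are 27 and 40.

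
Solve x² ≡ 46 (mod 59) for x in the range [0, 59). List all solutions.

Since 59 ≡ 3 (mod 4), a square root of 46 is 46^((59+1)/4) = 46^15 mod 59.
Repeated squaring: 46^2≡51, 46^4≡5, 46^8≡25 (mod 59).
46^15 = 46^(8+4+2+1) ≡ 20 (mod 59).
Check: 20² = 400 ≡ 46 (mod 59). The two roots are 20 and 39.

20, 39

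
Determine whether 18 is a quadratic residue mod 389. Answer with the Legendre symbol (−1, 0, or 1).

Pull out 2: since 389 ≡ 5 (mod 8), (2/389) = -1.
Reciprocity: 9 ≡ 1 and 389 ≡ 1 (mod 4), so (9/389) = +(389/9).
Reduce top mod 9: now compute (2/9).
Pull out 2: since 9 ≡ 1 (mod 8), (2/9) = +1.
Reached (1/9) = 1. Collecting the sign flips along the way, the symbol is -1.

-1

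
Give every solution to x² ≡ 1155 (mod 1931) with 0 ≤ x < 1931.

Since 1931 ≡ 3 (mod 4), a square root of 1155 is 1155^((1931+1)/4) = 1155^483 mod 1931.
Repeated squaring: 1155^2≡1635, 1155^4≡721, 1155^8≡402, 1155^16≡1331, 1155^32≡834, 1155^64≡396, 1155^128≡405, 1155^256≡1821 (mod 1931).
1155^483 = 1155^(256+128+64+32+2+1) ≡ 1318 (mod 1931).
Check: 1318² = 1737124 ≡ 1155 (mod 1931). The two roots are 613 and 1318.

613, 1318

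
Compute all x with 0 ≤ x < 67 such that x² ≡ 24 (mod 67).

15, 52

Since 67 ≡ 3 (mod 4), a square root of 24 is 24^((67+1)/4) = 24^17 mod 67.
Repeated squaring: 24^2≡40, 24^4≡59, 24^8≡64, 24^16≡9 (mod 67).
24^17 = 24^(16+1) ≡ 15 (mod 67).
Check: 15² = 225 ≡ 24 (mod 67). The two roots are 15 and 52.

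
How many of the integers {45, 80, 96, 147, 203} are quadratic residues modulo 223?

(45/223) = -1 → non-residue.
(80/223) = -1 → non-residue.
(96/223) = -1 → non-residue.
(147/223) = -1 → non-residue.
(203/223) = +1 → QR.
Total quadratic residues among the 5: 1.

1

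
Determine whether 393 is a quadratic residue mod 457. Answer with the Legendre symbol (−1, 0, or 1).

Euler's criterion: (393/457) ≡ 393^228 (mod 457).
393^2 ≡ 440 (mod 457)
393^4 ≡ 289 (mod 457)
393^8 ≡ 347 (mod 457)
393^16 ≡ 218 (mod 457)
393^32 ≡ 453 (mod 457)
393^64 ≡ 16 (mod 457)
393^128 ≡ 256 (mod 457)
393^228 = 393^(128+64+32+4) ≡ 1 (mod 457).
Result is 1, so (393/457) = 1.

1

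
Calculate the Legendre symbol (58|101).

Euler's criterion: (58/101) ≡ 58^50 (mod 101).
58^2 ≡ 31 (mod 101)
58^4 ≡ 52 (mod 101)
58^8 ≡ 78 (mod 101)
58^16 ≡ 24 (mod 101)
58^32 ≡ 71 (mod 101)
58^50 = 58^(32+16+2) ≡ 1 (mod 101).
Result is 1, so (58/101) = 1.

1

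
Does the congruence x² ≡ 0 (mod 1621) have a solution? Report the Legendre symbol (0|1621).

Top reduces to 0: gcd > 1, so the symbol is 0.

0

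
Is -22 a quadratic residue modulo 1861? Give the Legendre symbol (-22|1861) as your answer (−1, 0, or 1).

1

First reduce: -22 ≡ 1839 (mod 1861).
Reciprocity: 1839 ≡ 3 and 1861 ≡ 1 (mod 4), so (1839/1861) = +(1861/1839).
Reduce top mod 1839: now compute (22/1839).
Pull out 2: since 1839 ≡ 7 (mod 8), (2/1839) = +1.
Reciprocity: 11 ≡ 3 and 1839 ≡ 3 (mod 4), so (11/1839) = −(1839/11).
Reduce top mod 11: now compute (2/11).
Pull out 2: since 11 ≡ 3 (mod 8), (2/11) = -1.
Reached (1/11) = 1. Collecting the sign flips along the way, the symbol is +1.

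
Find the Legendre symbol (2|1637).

-1

Pull out 2: since 1637 ≡ 5 (mod 8), (2/1637) = -1.
Reached (1/1637) = 1. Collecting the sign flips along the way, the symbol is -1.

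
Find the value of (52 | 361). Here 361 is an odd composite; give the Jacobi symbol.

Pull out 2^2: since 361 ≡ 1 (mod 8), (2/361) = +1, so (2/361)^2 = +1.
Reciprocity: 13 ≡ 1 and 361 ≡ 1 (mod 4), so (13/361) = +(361/13).
Reduce top mod 13: now compute (10/13).
Pull out 2: since 13 ≡ 5 (mod 8), (2/13) = -1.
Reciprocity: 5 ≡ 1 and 13 ≡ 1 (mod 4), so (5/13) = +(13/5).
Reduce top mod 5: now compute (3/5).
Reciprocity: 3 ≡ 3 and 5 ≡ 1 (mod 4), so (3/5) = +(5/3).
Reduce top mod 3: now compute (2/3).
Pull out 2: since 3 ≡ 3 (mod 8), (2/3) = -1.
Reached (1/3) = 1. Collecting the sign flips along the way, the symbol is +1.

1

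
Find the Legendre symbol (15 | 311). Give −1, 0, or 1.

Reciprocity: 15 ≡ 3 and 311 ≡ 3 (mod 4), so (15/311) = −(311/15).
Reduce top mod 15: now compute (11/15).
Reciprocity: 11 ≡ 3 and 15 ≡ 3 (mod 4), so (11/15) = −(15/11).
Reduce top mod 11: now compute (4/11).
Pull out 2^2: since 11 ≡ 3 (mod 8), (2/11) = -1, so (2/11)^2 = +1.
Reached (1/11) = 1. Collecting the sign flips along the way, the symbol is +1.

1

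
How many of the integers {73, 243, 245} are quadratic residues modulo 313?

1

(73/313) = -1 → non-residue.
(243/313) = +1 → QR.
(245/313) = -1 → non-residue.
Total quadratic residues among the 3: 1.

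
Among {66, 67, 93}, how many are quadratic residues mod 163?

1

(66/163) = -1 → non-residue.
(67/163) = -1 → non-residue.
(93/163) = +1 → QR.
Total quadratic residues among the 3: 1.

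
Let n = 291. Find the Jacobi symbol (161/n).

Reciprocity: 161 ≡ 1 and 291 ≡ 3 (mod 4), so (161/291) = +(291/161).
Reduce top mod 161: now compute (130/161).
Pull out 2: since 161 ≡ 1 (mod 8), (2/161) = +1.
Reciprocity: 65 ≡ 1 and 161 ≡ 1 (mod 4), so (65/161) = +(161/65).
Reduce top mod 65: now compute (31/65).
Reciprocity: 31 ≡ 3 and 65 ≡ 1 (mod 4), so (31/65) = +(65/31).
Reduce top mod 31: now compute (3/31).
Reciprocity: 3 ≡ 3 and 31 ≡ 3 (mod 4), so (3/31) = −(31/3).
Reduce top mod 3: now compute (1/3).
Reached (1/3) = 1. Collecting the sign flips along the way, the symbol is -1.

-1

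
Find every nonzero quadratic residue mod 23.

1 2 3 4 6 8 9 12 13 16 18

Square k = 1,…,11 (k and 23−k give the same square):
1²=1, 2²=4, 3²=9, 4²=16, 5²≡2, 6²≡13, 7²≡3, 8²≡18, 9²≡12, 10²≡8, 11²≡6 (mod 23).
So the quadratic residues mod 23 are {1, 2, 3, 4, 6, 8, 9, 12, 13, 16, 18}.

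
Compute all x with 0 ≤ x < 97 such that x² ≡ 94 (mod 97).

26, 71

97 ≡ 1 (mod 4), so we find a root by search.
Trying successive values, 26² = 676 ≡ 94 (mod 97). The other root is 97 − 26 = 71.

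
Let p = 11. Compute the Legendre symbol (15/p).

Euler's criterion: (15/11) ≡ 4^5 (mod 11).
4^2 ≡ 5 (mod 11)
4^4 ≡ 3 (mod 11)
4^5 = 4^(4+1) ≡ 1 (mod 11).
Result is 1, so (15/11) = 1.

1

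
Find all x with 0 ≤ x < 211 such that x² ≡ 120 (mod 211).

Since 211 ≡ 3 (mod 4), a square root of 120 is 120^((211+1)/4) = 120^53 mod 211.
Repeated squaring: 120^2≡52, 120^4≡172, 120^8≡44, 120^16≡37, 120^32≡103 (mod 211).
120^53 = 120^(32+16+4+1) ≡ 139 (mod 211).
Check: 139² = 19321 ≡ 120 (mod 211). The two roots are 72 and 139.

72, 139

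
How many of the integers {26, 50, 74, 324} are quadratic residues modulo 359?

3

(26/359) = -1 → non-residue.
(50/359) = +1 → QR.
(74/359) = +1 → QR.
(324/359) = +1 → QR.
Total quadratic residues among the 4: 3.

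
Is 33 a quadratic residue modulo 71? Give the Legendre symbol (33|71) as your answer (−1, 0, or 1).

-1

Reciprocity: 33 ≡ 1 and 71 ≡ 3 (mod 4), so (33/71) = +(71/33).
Reduce top mod 33: now compute (5/33).
Reciprocity: 5 ≡ 1 and 33 ≡ 1 (mod 4), so (5/33) = +(33/5).
Reduce top mod 5: now compute (3/5).
Reciprocity: 3 ≡ 3 and 5 ≡ 1 (mod 4), so (3/5) = +(5/3).
Reduce top mod 3: now compute (2/3).
Pull out 2: since 3 ≡ 3 (mod 8), (2/3) = -1.
Reached (1/3) = 1. Collecting the sign flips along the way, the symbol is -1.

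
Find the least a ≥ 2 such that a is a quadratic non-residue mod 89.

3

(2/89) = +1, so 2 is a residue.
(3/89) = −1, so 3 is the smallest positive non-residue mod 89.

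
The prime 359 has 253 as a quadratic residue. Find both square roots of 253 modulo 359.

Since 359 ≡ 3 (mod 4), a square root of 253 is 253^((359+1)/4) = 253^90 mod 359.
Repeated squaring: 253^2≡107, 253^4≡320, 253^8≡85, 253^16≡45, 253^32≡230, 253^64≡127 (mod 359).
253^90 = 253^(64+16+8+2) ≡ 110 (mod 359).
Check: 110² = 12100 ≡ 253 (mod 359). The two roots are 110 and 249.

110, 249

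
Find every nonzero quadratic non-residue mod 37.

2,5,6,8,13,14,15,17,18,19,20,22,23,24,29,31,32,35

Square k = 1,…,18 (k and 37−k give the same square):
1²=1, 2²=4, 3²=9, 4²=16, 5²=25, 6²=36, 7²≡12, 8²≡27, 9²≡7, 10²≡26, 11²≡10, 12²≡33, 13²≡21, 14²≡11, 15²≡3, 16²≡34, 17²≡30, 18²≡28 (mod 37).
The residues are {1, 3, 4, 7, 9, 10, 11, 12, 16, 21, 25, 26, 27, 28, 30, 33, 34, 36}; the non-residues are the remaining 18 nonzero classes.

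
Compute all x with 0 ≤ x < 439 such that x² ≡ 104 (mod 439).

101, 338

Since 439 ≡ 3 (mod 4), a square root of 104 is 104^((439+1)/4) = 104^110 mod 439.
Repeated squaring: 104^2≡280, 104^4≡258, 104^8≡275, 104^16≡117, 104^32≡80, 104^64≡254 (mod 439).
104^110 = 104^(64+32+8+4+2) ≡ 338 (mod 439).
Check: 338² = 114244 ≡ 104 (mod 439). The two roots are 101 and 338.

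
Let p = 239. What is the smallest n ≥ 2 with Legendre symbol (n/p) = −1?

(2/239) = +1, so 2 is a residue.
(3/239) = +1, so 3 is a residue.
(4/239) = +1, so 4 is a residue.
(5/239) = +1, so 5 is a residue.
(6/239) = +1, so 6 is a residue.
(7/239) = −1, so 7 is the smallest positive non-residue mod 239.

7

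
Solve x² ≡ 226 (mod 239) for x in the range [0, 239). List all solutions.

Since 239 ≡ 3 (mod 4), a square root of 226 is 226^((239+1)/4) = 226^60 mod 239.
Repeated squaring: 226^2≡169, 226^4≡120, 226^8≡60, 226^16≡15, 226^32≡225 (mod 239).
226^60 = 226^(32+16+8+4) ≡ 153 (mod 239).
Check: 153² = 23409 ≡ 226 (mod 239). The two roots are 86 and 153.

86, 153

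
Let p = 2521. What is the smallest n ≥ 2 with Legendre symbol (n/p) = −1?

11

(2/2521) = +1, so 2 is a residue.
(3/2521) = +1, so 3 is a residue.
(4/2521) = +1, so 4 is a residue.
(5/2521) = +1, so 5 is a residue.
(6/2521) = +1, so 6 is a residue.
(7/2521) = +1, so 7 is a residue.
(8/2521) = +1, so 8 is a residue.
(9/2521) = +1, so 9 is a residue.
(10/2521) = +1, so 10 is a residue.
(11/2521) = −1, so 11 is the smallest positive non-residue mod 2521.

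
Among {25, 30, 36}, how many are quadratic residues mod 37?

(25/37) = +1 → QR.
(30/37) = +1 → QR.
(36/37) = +1 → QR.
Total quadratic residues among the 3: 3.

3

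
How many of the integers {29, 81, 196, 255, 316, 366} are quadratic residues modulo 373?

4

(29/373) = +1 → QR.
(81/373) = +1 → QR.
(196/373) = +1 → QR.
(255/373) = -1 → non-residue.
(316/373) = -1 → non-residue.
(366/373) = +1 → QR.
Total quadratic residues among the 6: 4.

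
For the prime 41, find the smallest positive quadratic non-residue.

(2/41) = +1, so 2 is a residue.
(3/41) = −1, so 3 is the smallest positive non-residue mod 41.

3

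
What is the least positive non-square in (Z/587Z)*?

2

(2/587) = −1, so 2 is the smallest positive non-residue mod 587.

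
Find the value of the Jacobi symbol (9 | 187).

Reciprocity: 9 ≡ 1 and 187 ≡ 3 (mod 4), so (9/187) = +(187/9).
Reduce top mod 9: now compute (7/9).
Reciprocity: 7 ≡ 3 and 9 ≡ 1 (mod 4), so (7/9) = +(9/7).
Reduce top mod 7: now compute (2/7).
Pull out 2: since 7 ≡ 7 (mod 8), (2/7) = +1.
Reached (1/7) = 1. Collecting the sign flips along the way, the symbol is +1.

1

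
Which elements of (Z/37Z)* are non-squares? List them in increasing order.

2, 5, 6, 8, 13, 14, 15, 17, 18, 19, 20, 22, 23, 24, 29, 31, 32, 35

Square k = 1,…,18 (k and 37−k give the same square):
1²=1, 2²=4, 3²=9, 4²=16, 5²=25, 6²=36, 7²≡12, 8²≡27, 9²≡7, 10²≡26, 11²≡10, 12²≡33, 13²≡21, 14²≡11, 15²≡3, 16²≡34, 17²≡30, 18²≡28 (mod 37).
The residues are {1, 3, 4, 7, 9, 10, 11, 12, 16, 21, 25, 26, 27, 28, 30, 33, 34, 36}; the non-residues are the remaining 18 nonzero classes.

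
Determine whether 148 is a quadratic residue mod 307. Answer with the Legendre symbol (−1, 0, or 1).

1

Euler's criterion: (148/307) ≡ 148^153 (mod 307).
148^2 ≡ 107 (mod 307)
148^4 ≡ 90 (mod 307)
148^8 ≡ 118 (mod 307)
148^16 ≡ 109 (mod 307)
148^32 ≡ 215 (mod 307)
148^64 ≡ 175 (mod 307)
148^128 ≡ 232 (mod 307)
148^153 = 148^(128+16+8+1) ≡ 1 (mod 307).
Result is 1, so (148/307) = 1.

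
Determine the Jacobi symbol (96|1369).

1

Pull out 2^5: since 1369 ≡ 1 (mod 8), (2/1369) = +1, so (2/1369)^5 = +1.
Reciprocity: 3 ≡ 3 and 1369 ≡ 1 (mod 4), so (3/1369) = +(1369/3).
Reduce top mod 3: now compute (1/3).
Reached (1/3) = 1. Collecting the sign flips along the way, the symbol is +1.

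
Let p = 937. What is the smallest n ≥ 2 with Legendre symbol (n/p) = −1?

(2/937) = +1, so 2 is a residue.
(3/937) = +1, so 3 is a residue.
(4/937) = +1, so 4 is a residue.
(5/937) = −1, so 5 is the smallest positive non-residue mod 937.

5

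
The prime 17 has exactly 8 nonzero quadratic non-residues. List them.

Square k = 1,…,8 (k and 17−k give the same square):
1²=1, 2²=4, 3²=9, 4²=16, 5²≡8, 6²≡2, 7²≡15, 8²≡13 (mod 17).
The residues are {1, 2, 4, 8, 9, 13, 15, 16}; the non-residues are the remaining 8 nonzero classes.

3 5 6 7 10 11 12 14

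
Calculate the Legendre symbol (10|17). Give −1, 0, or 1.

-1

Euler's criterion: (10/17) ≡ 10^8 (mod 17).
10^2 ≡ 15 (mod 17)
10^4 ≡ 4 (mod 17)
10^8 ≡ 16 (mod 17)
10^8 = 10^(8) ≡ 16 (mod 17).
Result is 16 ≡ −1, so (10/17) = −1.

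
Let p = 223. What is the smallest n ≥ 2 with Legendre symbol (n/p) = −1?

3

(2/223) = +1, so 2 is a residue.
(3/223) = −1, so 3 is the smallest positive non-residue mod 223.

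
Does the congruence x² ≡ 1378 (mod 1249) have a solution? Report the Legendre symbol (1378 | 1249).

First reduce: 1378 ≡ 129 (mod 1249).
Reciprocity: 129 ≡ 1 and 1249 ≡ 1 (mod 4), so (129/1249) = +(1249/129).
Reduce top mod 129: now compute (88/129).
Pull out 2^3: since 129 ≡ 1 (mod 8), (2/129) = +1, so (2/129)^3 = +1.
Reciprocity: 11 ≡ 3 and 129 ≡ 1 (mod 4), so (11/129) = +(129/11).
Reduce top mod 11: now compute (8/11).
Pull out 2^3: since 11 ≡ 3 (mod 8), (2/11) = -1, so (2/11)^3 = -1.
Reached (1/11) = 1. Collecting the sign flips along the way, the symbol is -1.

-1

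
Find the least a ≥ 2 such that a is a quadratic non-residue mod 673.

5

(2/673) = +1, so 2 is a residue.
(3/673) = +1, so 3 is a residue.
(4/673) = +1, so 4 is a residue.
(5/673) = −1, so 5 is the smallest positive non-residue mod 673.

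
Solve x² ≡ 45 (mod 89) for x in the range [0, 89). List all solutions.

89 ≡ 1 (mod 4), so we find a root by search.
Trying successive values, 32² = 1024 ≡ 45 (mod 89). The other root is 89 − 32 = 57.

32, 57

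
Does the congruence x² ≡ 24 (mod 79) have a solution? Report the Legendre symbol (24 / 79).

-1

Pull out 2^3: since 79 ≡ 7 (mod 8), (2/79) = +1, so (2/79)^3 = +1.
Reciprocity: 3 ≡ 3 and 79 ≡ 3 (mod 4), so (3/79) = −(79/3).
Reduce top mod 3: now compute (1/3).
Reached (1/3) = 1. Collecting the sign flips along the way, the symbol is -1.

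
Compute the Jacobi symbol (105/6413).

1

Reciprocity: 105 ≡ 1 and 6413 ≡ 1 (mod 4), so (105/6413) = +(6413/105).
Reduce top mod 105: now compute (8/105).
Pull out 2^3: since 105 ≡ 1 (mod 8), (2/105) = +1, so (2/105)^3 = +1.
Reached (1/105) = 1. Collecting the sign flips along the way, the symbol is +1.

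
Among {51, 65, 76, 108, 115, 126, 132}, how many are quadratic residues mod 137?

(51/137) = -1 → non-residue.
(65/137) = +1 → QR.
(76/137) = +1 → QR.
(108/137) = -1 → non-residue.
(115/137) = +1 → QR.
(126/137) = +1 → QR.
(132/137) = -1 → non-residue.
Total quadratic residues among the 7: 4.

4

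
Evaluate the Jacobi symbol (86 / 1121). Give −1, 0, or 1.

Pull out 2: since 1121 ≡ 1 (mod 8), (2/1121) = +1.
Reciprocity: 43 ≡ 3 and 1121 ≡ 1 (mod 4), so (43/1121) = +(1121/43).
Reduce top mod 43: now compute (3/43).
Reciprocity: 3 ≡ 3 and 43 ≡ 3 (mod 4), so (3/43) = −(43/3).
Reduce top mod 3: now compute (1/3).
Reached (1/3) = 1. Collecting the sign flips along the way, the symbol is -1.

-1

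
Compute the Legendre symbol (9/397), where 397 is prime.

Reciprocity: 9 ≡ 1 and 397 ≡ 1 (mod 4), so (9/397) = +(397/9).
Reduce top mod 9: now compute (1/9).
Reached (1/9) = 1. Collecting the sign flips along the way, the symbol is +1.

1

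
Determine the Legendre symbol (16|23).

1

Pull out 2^4: since 23 ≡ 7 (mod 8), (2/23) = +1, so (2/23)^4 = +1.
Reached (1/23) = 1. Collecting the sign flips along the way, the symbol is +1.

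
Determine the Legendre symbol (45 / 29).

First reduce: 45 ≡ 16 (mod 29).
Pull out 2^4: since 29 ≡ 5 (mod 8), (2/29) = -1, so (2/29)^4 = +1.
Reached (1/29) = 1. Collecting the sign flips along the way, the symbol is +1.

1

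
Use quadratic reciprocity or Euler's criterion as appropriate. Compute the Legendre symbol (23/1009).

Euler's criterion: (23/1009) ≡ 23^504 (mod 1009).
23^2 ≡ 529 (mod 1009)
23^4 ≡ 348 (mod 1009)
23^8 ≡ 24 (mod 1009)
23^16 ≡ 576 (mod 1009)
23^32 ≡ 824 (mod 1009)
23^64 ≡ 928 (mod 1009)
23^128 ≡ 507 (mod 1009)
23^256 ≡ 763 (mod 1009)
23^504 = 23^(256+128+64+32+16+8) ≡ 1008 (mod 1009).
Result is 1008 ≡ −1, so (23/1009) = −1.

-1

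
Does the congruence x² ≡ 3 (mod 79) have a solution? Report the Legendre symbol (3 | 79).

-1

Euler's criterion: (3/79) ≡ 3^39 (mod 79).
3^2 ≡ 9 (mod 79)
3^4 ≡ 2 (mod 79)
3^8 ≡ 4 (mod 79)
3^16 ≡ 16 (mod 79)
3^32 ≡ 19 (mod 79)
3^39 = 3^(32+4+2+1) ≡ 78 (mod 79).
Result is 78 ≡ −1, so (3/79) = −1.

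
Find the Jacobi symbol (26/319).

-1

Pull out 2: since 319 ≡ 7 (mod 8), (2/319) = +1.
Reciprocity: 13 ≡ 1 and 319 ≡ 3 (mod 4), so (13/319) = +(319/13).
Reduce top mod 13: now compute (7/13).
Reciprocity: 7 ≡ 3 and 13 ≡ 1 (mod 4), so (7/13) = +(13/7).
Reduce top mod 7: now compute (6/7).
Pull out 2: since 7 ≡ 7 (mod 8), (2/7) = +1.
Reciprocity: 3 ≡ 3 and 7 ≡ 3 (mod 4), so (3/7) = −(7/3).
Reduce top mod 3: now compute (1/3).
Reached (1/3) = 1. Collecting the sign flips along the way, the symbol is -1.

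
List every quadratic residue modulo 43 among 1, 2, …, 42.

1, 4, 6, 9, 10, 11, 13, 14, 15, 16, 17, 21, 23, 24, 25, 31, 35, 36, 38, 40, 41

Square k = 1,…,21 (k and 43−k give the same square):
1²=1, 2²=4, 3²=9, 4²=16, 5²=25, 6²=36, 7²≡6, 8²≡21, 9²≡38, 10²≡14, 11²≡35, 12²≡15, 13²≡40, 14²≡24, 15²≡10, 16²≡41, 17²≡31, 18²≡23, 19²≡17, 20²≡13, 21²≡11 (mod 43).
So the quadratic residues mod 43 are {1, 4, 6, 9, 10, 11, 13, 14, 15, 16, 17, 21, 23, 24, 25, 31, 35, 36, 38, 40, 41}.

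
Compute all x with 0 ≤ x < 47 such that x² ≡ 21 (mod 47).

Since 47 ≡ 3 (mod 4), a square root of 21 is 21^((47+1)/4) = 21^12 mod 47.
Repeated squaring: 21^2≡18, 21^4≡42, 21^8≡25 (mod 47).
21^12 = 21^(8+4) ≡ 16 (mod 47).
Check: 16² = 256 ≡ 21 (mod 47). The two roots are 16 and 31.

16, 31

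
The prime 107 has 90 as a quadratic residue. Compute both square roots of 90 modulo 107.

Since 107 ≡ 3 (mod 4), a square root of 90 is 90^((107+1)/4) = 90^27 mod 107.
Repeated squaring: 90^2≡75, 90^4≡61, 90^8≡83, 90^16≡41 (mod 107).
90^27 = 90^(16+8+2+1) ≡ 25 (mod 107).
Check: 25² = 625 ≡ 90 (mod 107). The two roots are 25 and 82.

25, 82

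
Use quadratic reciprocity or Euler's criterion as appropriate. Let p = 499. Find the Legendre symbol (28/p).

-1

Pull out 2^2: since 499 ≡ 3 (mod 8), (2/499) = -1, so (2/499)^2 = +1.
Reciprocity: 7 ≡ 3 and 499 ≡ 3 (mod 4), so (7/499) = −(499/7).
Reduce top mod 7: now compute (2/7).
Pull out 2: since 7 ≡ 7 (mod 8), (2/7) = +1.
Reached (1/7) = 1. Collecting the sign flips along the way, the symbol is -1.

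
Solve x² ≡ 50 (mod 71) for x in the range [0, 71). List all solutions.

Since 71 ≡ 3 (mod 4), a square root of 50 is 50^((71+1)/4) = 50^18 mod 71.
Repeated squaring: 50^2≡15, 50^4≡12, 50^8≡2, 50^16≡4 (mod 71).
50^18 = 50^(16+2) ≡ 60 (mod 71).
Check: 60² = 3600 ≡ 50 (mod 71). The two roots are 11 and 60.

11, 60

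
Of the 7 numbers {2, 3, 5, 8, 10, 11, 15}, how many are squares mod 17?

3

(2/17) = +1 → QR.
(3/17) = -1 → non-residue.
(5/17) = -1 → non-residue.
(8/17) = +1 → QR.
(10/17) = -1 → non-residue.
(11/17) = -1 → non-residue.
(15/17) = +1 → QR.
Total quadratic residues among the 7: 3.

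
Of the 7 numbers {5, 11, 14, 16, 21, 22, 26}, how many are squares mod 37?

4

(5/37) = -1 → non-residue.
(11/37) = +1 → QR.
(14/37) = -1 → non-residue.
(16/37) = +1 → QR.
(21/37) = +1 → QR.
(22/37) = -1 → non-residue.
(26/37) = +1 → QR.
Total quadratic residues among the 7: 4.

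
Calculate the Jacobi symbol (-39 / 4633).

First reduce: -39 ≡ 4594 (mod 4633).
Pull out 2: since 4633 ≡ 1 (mod 8), (2/4633) = +1.
Reciprocity: 2297 ≡ 1 and 4633 ≡ 1 (mod 4), so (2297/4633) = +(4633/2297).
Reduce top mod 2297: now compute (39/2297).
Reciprocity: 39 ≡ 3 and 2297 ≡ 1 (mod 4), so (39/2297) = +(2297/39).
Reduce top mod 39: now compute (35/39).
Reciprocity: 35 ≡ 3 and 39 ≡ 3 (mod 4), so (35/39) = −(39/35).
Reduce top mod 35: now compute (4/35).
Pull out 2^2: since 35 ≡ 3 (mod 8), (2/35) = -1, so (2/35)^2 = +1.
Reached (1/35) = 1. Collecting the sign flips along the way, the symbol is -1.

-1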